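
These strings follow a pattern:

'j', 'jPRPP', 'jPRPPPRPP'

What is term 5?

Each term is the previous one with PRPP appended.
From jPRPPPRPP, 2 further steps: jPRPPPRPP → jPRPPPRPPPRPP → (answer).

jPRPPPRPPPRPPPRPP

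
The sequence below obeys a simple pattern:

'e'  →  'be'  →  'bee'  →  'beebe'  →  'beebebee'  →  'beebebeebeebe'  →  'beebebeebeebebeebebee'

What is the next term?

beebebeebeebebeebebeebeebebeebeebe

From term 3 onward, concatenate the last term with the second-to-last: be·e = bee, bee·be = beebe, …
Continuing: beebebeebeebebeebebee · beebebeebeebe gives term 8.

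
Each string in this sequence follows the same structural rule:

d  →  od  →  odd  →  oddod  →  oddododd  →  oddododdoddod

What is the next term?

oddododdoddododdododd

Each term (from the third on) is the previous term followed by the one before it: term 3 = od·d = odd.
The next term joins oddododdoddod and oddododd.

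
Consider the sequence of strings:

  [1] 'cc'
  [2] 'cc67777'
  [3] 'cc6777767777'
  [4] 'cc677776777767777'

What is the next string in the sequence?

Each term is the previous one with 67777 appended.
Applying this once more to cc677776777767777:

cc67777677776777767777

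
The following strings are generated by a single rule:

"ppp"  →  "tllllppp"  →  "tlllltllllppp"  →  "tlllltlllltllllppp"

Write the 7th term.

tlllltlllltlllltlllltlllltllllppp

The strings grow by a fixed prefix tllll each time.
From tlllltlllltllllppp, 3 further steps: tlllltlllltllllppp → tlllltlllltlllltllllppp → tlllltlllltlllltlllltllllppp → (answer).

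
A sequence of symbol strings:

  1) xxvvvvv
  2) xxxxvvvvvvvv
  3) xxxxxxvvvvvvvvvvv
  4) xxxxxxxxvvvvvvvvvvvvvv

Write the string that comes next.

The n-th term is 2n x's then 3n+2 v's (n = 1, 2, …).
For the next term, n = 5, so the run lengths are 10, 17.

xxxxxxxxxxvvvvvvvvvvvvvvvvv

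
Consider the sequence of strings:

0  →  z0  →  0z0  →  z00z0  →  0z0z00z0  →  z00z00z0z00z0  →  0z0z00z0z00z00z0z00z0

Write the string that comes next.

This is a Fibonacci-style word recurrence s(k) = s(k−2)·s(k−1): e.g. 0·z0 = 0z0.
So term 8 is z00z00z0z00z0·0z0z00z0z00z00z0z00z0.

z00z00z0z00z00z0z00z0z00z00z0z00z0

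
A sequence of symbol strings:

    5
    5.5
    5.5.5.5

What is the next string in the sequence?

s(k+1) = s(k)·.·s(k) — each term doubles the last with '.' between the halves.
So the next term is two copies of 5.5.5.5 with '.' between the halves.

5.5.5.5.5.5.5.5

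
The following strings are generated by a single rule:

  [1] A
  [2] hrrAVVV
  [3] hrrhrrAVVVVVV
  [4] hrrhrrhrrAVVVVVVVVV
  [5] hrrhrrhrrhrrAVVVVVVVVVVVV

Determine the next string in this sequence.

hrrhrrhrrhrrhrrAVVVVVVVVVVVVVVV

Every step adds hrr to the front and VVV to the end of the previous string.
So the next term is hrr·hrrhrrhrrhrrAVVVVVVVVVVVV·VVV.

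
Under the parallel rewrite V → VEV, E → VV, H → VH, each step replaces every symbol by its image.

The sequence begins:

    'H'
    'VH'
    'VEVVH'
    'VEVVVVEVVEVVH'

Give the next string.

Rewriting the 13 symbols of VEVVVVEVVEVVH one by one yields VEV VV VEV VEV VEV VEV VV VEV VEV VV VEV VEV VH; concatenated:

VEVVVVEVVEVVEVVEVVVVEVVEVVVVEVVEVVH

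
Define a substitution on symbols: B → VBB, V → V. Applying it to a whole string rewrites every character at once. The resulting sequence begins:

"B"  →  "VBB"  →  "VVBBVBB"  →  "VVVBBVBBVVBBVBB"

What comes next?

VVVVBBVBBVVBBVBBVVVBBVBBVVBBVBB

Applying the rule to each of the 15 symbols of VVVBBVBBVVBBVBB gives the pieces V V V VBB VBB V VBB VBB V V VBB VBB V VBB VBB, which concatenate to the answer.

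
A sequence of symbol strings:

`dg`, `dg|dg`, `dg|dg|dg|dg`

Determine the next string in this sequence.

Every step duplicates the string with '|' between the halves.
Doubling dg|dg|dg|dg with '|' between the halves:

dg|dg|dg|dg|dg|dg|dg|dg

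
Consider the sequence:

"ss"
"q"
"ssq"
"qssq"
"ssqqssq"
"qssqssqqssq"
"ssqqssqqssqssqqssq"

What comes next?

From term 3 onward, concatenate the second-to-last term with the last: ss·q = ssq, q·ssq = qssq, …
Continuing: qssqssqqssq · ssqqssqqssqssqqssq gives term 8.

qssqssqqssqssqqssqqssqssqqssq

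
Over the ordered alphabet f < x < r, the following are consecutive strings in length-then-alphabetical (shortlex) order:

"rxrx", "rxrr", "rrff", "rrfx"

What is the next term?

Treat rrfx as a base-3 numeral over the given alphabet and add one, carrying through any trailing r's.

rrfr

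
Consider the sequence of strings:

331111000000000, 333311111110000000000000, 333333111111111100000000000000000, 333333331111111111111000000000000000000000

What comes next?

333333333311111111111111110000000000000000000000000

Reading off run lengths: 3 runs 2, 4, 6, 8; 1 runs 4, 7, 10, 13; 0 runs 9, 13, 17, 21 — each is linear in n, where the shown terms are n = 2, 3, 4, 5.
For the next term, n = 6, so the run lengths are 10, 16, 25.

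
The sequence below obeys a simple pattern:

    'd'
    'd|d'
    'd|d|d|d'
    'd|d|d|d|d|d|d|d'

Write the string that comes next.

d|d|d|d|d|d|d|d|d|d|d|d|d|d|d|d

s(k+1) = s(k)·|·s(k) — each term doubles the last with '|' between the halves.
So the next term is two copies of d|d|d|d|d|d|d|d with '|' between the halves.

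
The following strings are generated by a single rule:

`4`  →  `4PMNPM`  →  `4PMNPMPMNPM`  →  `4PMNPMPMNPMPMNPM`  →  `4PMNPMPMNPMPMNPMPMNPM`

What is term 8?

4PMNPMPMNPMPMNPMPMNPMPMNPMPMNPMPMNPM

The strings grow by a fixed suffix PMNPM each time.
From 4PMNPMPMNPMPMNPMPMNPM, 3 further steps: 4PMNPMPMNPMPMNPMPMNPM → 4PMNPMPMNPMPMNPMPMNPMPMNPM → 4PMNPMPMNPMPMNPMPMNPMPMNPMPMNPM → (answer).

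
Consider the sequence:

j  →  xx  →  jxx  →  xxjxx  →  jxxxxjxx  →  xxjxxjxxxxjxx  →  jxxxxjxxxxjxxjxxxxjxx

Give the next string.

xxjxxjxxxxjxxjxxxxjxxxxjxxjxxxxjxx

Each term (from the third on) is the two preceding terms concatenated in order: term 3 = j·xx = jxx.
Continuing: xxjxxjxxxxjxx · jxxxxjxxxxjxxjxxxxjxx gives term 8.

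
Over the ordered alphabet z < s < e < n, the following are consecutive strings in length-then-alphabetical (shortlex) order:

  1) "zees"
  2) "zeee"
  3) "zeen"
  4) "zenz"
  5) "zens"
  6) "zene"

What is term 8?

znzz

Stepping forward 2 times from zene: zene → zenn, then the target.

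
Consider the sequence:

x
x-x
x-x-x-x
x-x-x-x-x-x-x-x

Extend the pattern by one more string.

s(k+1) = s(k)·-·s(k) — each term doubles the last with '-' between the halves.
Doubling x-x-x-x-x-x-x-x with '-' between the halves:

x-x-x-x-x-x-x-x-x-x-x-x-x-x-x-x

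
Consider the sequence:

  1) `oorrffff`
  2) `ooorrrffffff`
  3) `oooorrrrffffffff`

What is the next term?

Term n consists of n o's, followed by n r's, followed by 2n f's, where the shown terms are n = 2, 3, 4.
At n = 5 the blocks have lengths 5, 5, 10.

ooooorrrrrffffffffff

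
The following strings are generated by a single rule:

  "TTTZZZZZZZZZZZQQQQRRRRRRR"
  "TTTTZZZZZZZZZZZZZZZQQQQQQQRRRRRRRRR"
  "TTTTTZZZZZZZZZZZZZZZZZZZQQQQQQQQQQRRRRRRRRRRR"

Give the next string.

TTTTTTZZZZZZZZZZZZZZZZZZZZZZZQQQQQQQQQQQQQRRRRRRRRRRRRR

The n-th term is n+1 T's then 4n+3 Z's then 3n-2 Q's then 2n+3 R's, where the shown terms are n = 2, 3, 4.
For the next term, n = 5, so the run lengths are 6, 23, 13, 13.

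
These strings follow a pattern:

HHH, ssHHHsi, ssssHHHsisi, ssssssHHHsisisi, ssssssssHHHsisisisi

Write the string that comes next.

s(k+1) = ss·s(k)·si, so each term gains ss as a prefix and si as a suffix.
One more step from ssssssssHHHsisisisi gives the answer.

ssssssssssHHHsisisisisi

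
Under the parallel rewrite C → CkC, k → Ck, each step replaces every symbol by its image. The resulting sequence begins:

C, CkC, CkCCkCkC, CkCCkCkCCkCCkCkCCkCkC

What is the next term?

Replace each of the 21 characters of CkCCkCkCCkCCkCkCCkCkC in place — CkC Ck CkC CkC Ck CkC Ck CkC CkC Ck CkC CkC Ck CkC Ck CkC CkC Ck CkC Ck CkC — and concatenate.

CkCCkCkCCkCCkCkCCkCkCCkCCkCkCCkCCkCkCCkCkCCkCCkCkCCkCkC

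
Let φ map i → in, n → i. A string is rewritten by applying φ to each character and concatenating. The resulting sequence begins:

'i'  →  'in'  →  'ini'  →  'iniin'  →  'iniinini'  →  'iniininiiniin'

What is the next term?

Rewriting the 13 symbols of iniininiiniin one by one yields in i in in i in i in in i in in i; concatenated:

iniininiiniininiinini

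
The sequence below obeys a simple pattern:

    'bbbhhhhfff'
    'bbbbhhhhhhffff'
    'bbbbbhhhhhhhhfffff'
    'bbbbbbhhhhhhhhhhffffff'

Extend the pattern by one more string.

bbbbbbbhhhhhhhhhhhhfffffff

Each string has the form b^{n+1} h^{2n} f^{n+1}, where the shown terms are n = 2, 3, 4, 5.
For the next term, n = 6, so the run lengths are 7, 12, 7.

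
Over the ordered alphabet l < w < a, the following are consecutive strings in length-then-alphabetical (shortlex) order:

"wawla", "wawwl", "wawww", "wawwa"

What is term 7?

wawaa

Advancing 3 positions from wawwa through wawwa → wawal → wawaw reaches term 7.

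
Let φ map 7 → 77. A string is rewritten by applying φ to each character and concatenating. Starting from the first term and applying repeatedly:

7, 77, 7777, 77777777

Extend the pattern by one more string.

Apply φ to 77777777 symbol by symbol: 7→77, 7→77, 7→77, 7→77, 7→77, 7→77, 7→77, 7→77; joined: 77 77 77 77 77 77 77 77.

7777777777777777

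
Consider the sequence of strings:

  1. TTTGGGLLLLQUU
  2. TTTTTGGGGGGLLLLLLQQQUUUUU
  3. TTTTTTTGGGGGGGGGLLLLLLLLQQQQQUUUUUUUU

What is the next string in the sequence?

Term n consists of 2n+1 T's, followed by 3n G's, followed by 2n+2 L's, followed by 2n-1 Q's, followed by 3n-1 U's (n = 1, 2, …).
At n = 4 the blocks have lengths 9, 12, 10, 7, 11.

TTTTTTTTTGGGGGGGGGGGGLLLLLLLLLLQQQQQQQUUUUUUUUUUU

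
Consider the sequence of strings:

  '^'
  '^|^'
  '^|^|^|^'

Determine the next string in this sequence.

Each string is two copies of the previous one joined by '|'.
One more doubling of ^|^|^|^ gives the answer.

^|^|^|^|^|^|^|^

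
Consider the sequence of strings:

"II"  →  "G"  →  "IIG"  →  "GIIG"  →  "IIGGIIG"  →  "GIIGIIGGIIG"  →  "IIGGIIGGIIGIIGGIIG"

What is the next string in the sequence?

GIIGIIGGIIGIIGGIIGGIIGIIGGIIG

From term 3 onward, concatenate the second-to-last term with the last: II·G = IIG, G·IIG = GIIG, …
So term 8 is GIIGIIGGIIG·IIGGIIGGIIGIIGGIIG.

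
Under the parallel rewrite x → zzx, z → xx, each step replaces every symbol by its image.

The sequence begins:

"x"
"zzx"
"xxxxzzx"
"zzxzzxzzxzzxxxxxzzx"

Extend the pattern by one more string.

Applying the rule to each of the 19 symbols of zzxzzxzzxzzxxxxxzzx gives the pieces xx xx zzx xx xx zzx xx xx zzx xx xx zzx zzx zzx zzx zzx xx xx zzx, which concatenate to the answer.

xxxxzzxxxxxzzxxxxxzzxxxxxzzxzzxzzxzzxzzxxxxxzzx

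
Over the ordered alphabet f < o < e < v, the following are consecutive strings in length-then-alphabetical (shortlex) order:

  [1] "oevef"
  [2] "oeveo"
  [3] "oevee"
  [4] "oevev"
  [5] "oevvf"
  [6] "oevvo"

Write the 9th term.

ovfff

Continuing the enumeration 3 steps past oevvo: oevvo → oevve → oevvv → (answer).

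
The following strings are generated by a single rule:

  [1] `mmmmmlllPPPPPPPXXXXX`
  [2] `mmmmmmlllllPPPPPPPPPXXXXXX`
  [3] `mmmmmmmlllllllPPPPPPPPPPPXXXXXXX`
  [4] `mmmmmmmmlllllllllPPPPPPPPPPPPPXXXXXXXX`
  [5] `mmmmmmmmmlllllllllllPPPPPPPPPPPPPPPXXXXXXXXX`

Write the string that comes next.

Term n consists of n+3 m's, followed by 2n-1 l's, followed by 2n+3 P's, followed by n+3 X's, where the shown terms are n = 2, 3, 4, 5, 6.
For the next term, n = 7, so the run lengths are 10, 13, 17, 10.

mmmmmmmmmmlllllllllllllPPPPPPPPPPPPPPPPPXXXXXXXXXX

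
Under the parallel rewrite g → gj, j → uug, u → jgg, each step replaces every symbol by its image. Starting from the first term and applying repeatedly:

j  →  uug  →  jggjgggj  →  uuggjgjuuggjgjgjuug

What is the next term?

jggjgggjgjuuggjuugjggjgggjgjuuggjuuggjuugjggjgggj

Replace each of the 19 characters of uuggjgjuuggjgjgjuug in place — jgg jgg gj gj uug gj uug jgg jgg gj gj uug gj uug gj uug jgg jgg gj — and concatenate.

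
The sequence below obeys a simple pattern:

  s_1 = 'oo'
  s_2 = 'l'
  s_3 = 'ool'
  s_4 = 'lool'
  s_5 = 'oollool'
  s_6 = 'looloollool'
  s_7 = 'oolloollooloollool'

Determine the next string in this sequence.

From term 3 onward, concatenate the second-to-last term with the last: oo·l = ool, l·ool = lool, …
The next term joins looloollool and oolloollooloollool.

looloollooloolloollooloollool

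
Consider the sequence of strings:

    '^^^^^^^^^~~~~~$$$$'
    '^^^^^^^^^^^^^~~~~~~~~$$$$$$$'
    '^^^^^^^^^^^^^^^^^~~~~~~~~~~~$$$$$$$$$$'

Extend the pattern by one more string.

^^^^^^^^^^^^^^^^^^^^^~~~~~~~~~~~~~~$$$$$$$$$$$$$

Term n consists of 4n+1 ^'s, followed by 3n-1 ~'s, followed by 3n-2 $'s, where the shown terms are n = 2, 3, 4.
For the next term, n = 5, so the run lengths are 21, 14, 13.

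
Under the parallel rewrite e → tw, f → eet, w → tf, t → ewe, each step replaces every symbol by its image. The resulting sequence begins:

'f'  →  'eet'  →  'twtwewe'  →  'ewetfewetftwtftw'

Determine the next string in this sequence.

Replace each of the 16 characters of ewetfewetftwtftw in place — tw tf tw ewe eet tw tf tw ewe eet ewe tf ewe eet ewe tf — and concatenate.

twtftweweeettwtftweweeetewetfeweeetewetf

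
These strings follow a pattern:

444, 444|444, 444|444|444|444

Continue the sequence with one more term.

Each string is two copies of the previous one joined by '|'.
Doubling 444|444|444|444 with '|' between the halves:

444|444|444|444|444|444|444|444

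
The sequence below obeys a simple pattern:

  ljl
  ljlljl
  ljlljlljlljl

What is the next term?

Every step duplicates the string.
One more doubling of ljlljlljlljl gives the answer.

ljlljlljlljlljlljlljlljl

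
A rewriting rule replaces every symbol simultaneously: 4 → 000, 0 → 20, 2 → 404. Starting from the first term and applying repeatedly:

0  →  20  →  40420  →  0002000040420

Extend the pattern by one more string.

Replace each of the 13 characters of 0002000040420 in place — 20 20 20 404 20 20 20 20 000 20 000 404 20 — and concatenate.

202020404202020200002000040420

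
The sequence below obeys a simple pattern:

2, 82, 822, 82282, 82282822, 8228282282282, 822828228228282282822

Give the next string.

8228282282282822828228228282282282

Each term (from the third on) is the previous term followed by the one before it: term 3 = 82·2 = 822.
The next term joins 822828228228282282822 and 8228282282282.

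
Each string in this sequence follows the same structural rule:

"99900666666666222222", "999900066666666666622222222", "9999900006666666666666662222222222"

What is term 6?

Term n consists of n+1 9's, followed by n 0's, followed by 3n+3 6's, followed by 2n+2 2's, where the shown terms are n = 2, 3, 4.
For term 6, n = 7, so the run lengths are 8, 7, 24, 16.

9999999900000006666666666666666666666662222222222222222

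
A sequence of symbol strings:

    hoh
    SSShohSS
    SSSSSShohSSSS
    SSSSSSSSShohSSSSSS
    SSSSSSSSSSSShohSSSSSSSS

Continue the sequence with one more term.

Every step adds SSS to the front and SS to the end of the previous string.
So the next term is SSS·SSSSSSSSSSSShohSSSSSSSS·SS.

SSSSSSSSSSSSSSShohSSSSSSSSSS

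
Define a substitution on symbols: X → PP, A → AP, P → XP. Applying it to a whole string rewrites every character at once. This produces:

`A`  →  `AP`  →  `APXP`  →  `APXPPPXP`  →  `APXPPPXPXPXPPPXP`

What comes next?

Replace each of the 16 characters of APXPPPXPXPXPPPXP in place — AP XP PP XP XP XP PP XP PP XP PP XP XP XP PP XP — and concatenate.

APXPPPXPXPXPPPXPPPXPPPXPXPXPPPXP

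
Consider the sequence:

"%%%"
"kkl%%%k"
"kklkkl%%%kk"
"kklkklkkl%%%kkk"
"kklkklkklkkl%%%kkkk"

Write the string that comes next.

Each term wraps the previous one in kkl on the left and k on the right.
So the next term is kkl·kklkklkklkkl%%%kkkk·k.

kklkklkklkklkkl%%%kkkkk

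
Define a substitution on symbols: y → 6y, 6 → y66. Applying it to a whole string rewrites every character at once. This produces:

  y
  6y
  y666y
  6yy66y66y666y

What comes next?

Applying the rule to each of the 13 symbols of 6yy66y66y666y gives the pieces y66 6y 6y y66 y66 6y y66 y66 6y y66 y66 y66 6y, which concatenate to the answer.

y666y6yy66y666yy66y666yy66y66y666y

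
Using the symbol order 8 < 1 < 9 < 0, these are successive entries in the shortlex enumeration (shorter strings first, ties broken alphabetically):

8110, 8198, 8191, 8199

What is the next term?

8190

Treat 8199 as a base-4 numeral over the given alphabet and add one, carrying through any trailing 0's.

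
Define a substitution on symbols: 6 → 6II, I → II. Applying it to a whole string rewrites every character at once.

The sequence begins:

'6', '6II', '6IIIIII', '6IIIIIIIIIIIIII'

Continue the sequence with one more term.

φ(6IIIIIIIIIIIIII) expands symbol-by-symbol to 6II II II II II II II II II II II II II II II; joining the 15 pieces gives the next term.

6IIIIIIIIIIIIIIIIIIIIIIIIIIIIII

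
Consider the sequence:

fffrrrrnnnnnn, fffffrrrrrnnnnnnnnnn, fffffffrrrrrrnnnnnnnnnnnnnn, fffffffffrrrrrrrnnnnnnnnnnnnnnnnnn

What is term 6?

Each string has the form f^{2n-1} r^{n+2} n^{4n-2}, where the shown terms are n = 2, 3, 4, 5.
At n = 7 the blocks have lengths 13, 9, 26.

fffffffffffffrrrrrrrrrnnnnnnnnnnnnnnnnnnnnnnnnnn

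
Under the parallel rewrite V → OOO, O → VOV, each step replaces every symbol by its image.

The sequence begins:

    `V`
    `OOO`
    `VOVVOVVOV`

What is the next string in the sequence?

Apply φ to VOVVOVVOV symbol by symbol: V→OOO, O→VOV, V→OOO, V→OOO, O→VOV, V→OOO, V→OOO, O→VOV, V→OOO; joined: OOO VOV OOO OOO VOV OOO OOO VOV OOO.

OOOVOVOOOOOOVOVOOOOOOVOVOOO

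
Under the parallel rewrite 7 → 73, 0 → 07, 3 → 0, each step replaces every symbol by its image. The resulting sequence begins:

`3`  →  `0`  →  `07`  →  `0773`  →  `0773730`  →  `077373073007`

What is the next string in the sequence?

077373073007730070773

Apply φ to 077373073007 symbol by symbol: 0→07, 7→73, 7→73, 3→0, 7→73, 3→0, 0→07, 7→73, 3→0, 0→07, 0→07, 7→73; joined: 07 73 73 0 73 0 07 73 0 07 07 73.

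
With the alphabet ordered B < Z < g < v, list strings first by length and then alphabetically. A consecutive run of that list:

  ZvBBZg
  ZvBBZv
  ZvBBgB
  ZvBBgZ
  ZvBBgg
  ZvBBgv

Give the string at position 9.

ZvBBvg

Advancing 3 positions from ZvBBgv through ZvBBgv → ZvBBvB → ZvBBvZ reaches term 9.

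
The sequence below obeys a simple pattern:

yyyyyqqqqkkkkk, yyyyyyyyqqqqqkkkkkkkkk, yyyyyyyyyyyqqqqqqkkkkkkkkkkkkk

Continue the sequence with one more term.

yyyyyyyyyyyyyyqqqqqqqkkkkkkkkkkkkkkkkk

Each string has the form y^{3n+2} q^{n+3} k^{4n+1} (n = 1, 2, …).
At n = 4 the blocks have lengths 14, 7, 17.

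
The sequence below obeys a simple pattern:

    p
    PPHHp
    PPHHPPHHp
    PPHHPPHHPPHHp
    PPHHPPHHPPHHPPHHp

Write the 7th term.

Each term is the previous one with PPHH prepended.
From PPHHPPHHPPHHPPHHp, 2 further steps: PPHHPPHHPPHHPPHHp → PPHHPPHHPPHHPPHHPPHHp → (answer).

PPHHPPHHPPHHPPHHPPHHPPHHp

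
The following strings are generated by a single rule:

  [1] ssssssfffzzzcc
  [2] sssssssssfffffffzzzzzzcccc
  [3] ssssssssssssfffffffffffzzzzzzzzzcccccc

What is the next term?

The n-th term is 3n+3 s's then 4n-1 f's then 3n z's then 2n c's (n = 1, 2, …).
Setting n = 4 gives 15, 15, 12, 8 characters in each block.

sssssssssssssssfffffffffffffffzzzzzzzzzzzzcccccccc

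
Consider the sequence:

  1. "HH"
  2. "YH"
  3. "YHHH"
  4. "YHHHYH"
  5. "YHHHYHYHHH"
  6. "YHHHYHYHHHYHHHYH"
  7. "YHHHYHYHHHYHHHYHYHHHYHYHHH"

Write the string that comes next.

This is a Fibonacci-style word recurrence s(k) = s(k−1)·s(k−2): e.g. YH·HH = YHHH.
The next term joins YHHHYHYHHHYHHHYHYHHHYHYHHH and YHHHYHYHHHYHHHYH.

YHHHYHYHHHYHHHYHYHHHYHYHHHYHHHYHYHHHYHHHYH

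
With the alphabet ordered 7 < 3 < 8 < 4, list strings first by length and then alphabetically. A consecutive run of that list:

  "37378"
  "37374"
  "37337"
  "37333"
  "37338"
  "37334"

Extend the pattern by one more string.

37387

The successor of 37334 increments the rightmost position that isn't already 4 and resets every position after it to 7.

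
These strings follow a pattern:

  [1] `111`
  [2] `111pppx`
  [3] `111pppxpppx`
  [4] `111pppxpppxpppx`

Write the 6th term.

111pppxpppxpppxpppxpppx

Every step adds pppx to the end: s(k+1) = s(k)·pppx.
From 111pppxpppxpppx, 2 further steps: 111pppxpppxpppx → 111pppxpppxpppxpppx → (answer).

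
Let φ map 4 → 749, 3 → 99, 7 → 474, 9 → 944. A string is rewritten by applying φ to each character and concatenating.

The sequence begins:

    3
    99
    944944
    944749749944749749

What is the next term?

Applying the rule to each of the 18 symbols of 944749749944749749 gives the pieces 944 749 749 474 749 944 474 749 944 944 749 749 474 749 944 474 749 944, which concatenate to the answer.

944749749474749944474749944944749749474749944474749944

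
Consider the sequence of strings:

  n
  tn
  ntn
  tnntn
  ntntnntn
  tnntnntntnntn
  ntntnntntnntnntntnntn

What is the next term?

tnntnntntnntnntntnntntnntnntntnntn

From term 3 onward, concatenate the second-to-last term with the last: n·tn = ntn, tn·ntn = tnntn, …
Continuing: tnntnntntnntn · ntntnntntnntnntntnntn gives term 8.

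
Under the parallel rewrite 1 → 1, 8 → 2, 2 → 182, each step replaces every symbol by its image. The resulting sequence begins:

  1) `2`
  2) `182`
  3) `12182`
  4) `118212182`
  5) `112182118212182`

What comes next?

1118212182112182118212182

Applying the rule to each of the 15 symbols of 112182118212182 gives the pieces 1 1 182 1 2 182 1 1 2 182 1 182 1 2 182, which concatenate to the answer.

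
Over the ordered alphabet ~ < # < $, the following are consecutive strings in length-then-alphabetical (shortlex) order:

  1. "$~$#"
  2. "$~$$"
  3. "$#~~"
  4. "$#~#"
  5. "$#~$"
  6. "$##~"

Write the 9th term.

Stepping forward 3 times from $##~: $##~ → $### → $##$, then the target.

$#$~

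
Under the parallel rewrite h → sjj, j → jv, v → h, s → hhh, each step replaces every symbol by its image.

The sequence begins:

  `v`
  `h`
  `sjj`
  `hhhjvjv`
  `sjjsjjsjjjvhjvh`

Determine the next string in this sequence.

Rewriting the 15 symbols of sjjsjjsjjjvhjvh one by one yields hhh jv jv hhh jv jv hhh jv jv jv h sjj jv h sjj; concatenated:

hhhjvjvhhhjvjvhhhjvjvjvhsjjjvhsjj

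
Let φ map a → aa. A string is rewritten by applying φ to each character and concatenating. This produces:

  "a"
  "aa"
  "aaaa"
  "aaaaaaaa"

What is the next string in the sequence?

aaaaaaaaaaaaaaaa

Expanding aaaaaaaa: a→aa, a→aa, a→aa, a→aa, a→aa, a→aa, a→aa, a→aa. Concatenated: aa aa aa aa aa aa aa aa.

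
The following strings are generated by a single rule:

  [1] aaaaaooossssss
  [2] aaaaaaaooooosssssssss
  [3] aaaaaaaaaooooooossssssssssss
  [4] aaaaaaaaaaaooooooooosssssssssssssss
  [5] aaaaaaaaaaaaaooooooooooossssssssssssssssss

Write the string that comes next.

aaaaaaaaaaaaaaaooooooooooooosssssssssssssssssssss

Each string has the form a^{2n+1} o^{2n-1} s^{3n}, where the shown terms are n = 2, 3, 4, 5, 6.
Setting n = 7 gives 15, 13, 21 characters in each block.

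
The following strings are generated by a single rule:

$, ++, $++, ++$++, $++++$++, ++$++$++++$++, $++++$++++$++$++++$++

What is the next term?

From term 3 onward, concatenate the second-to-last term with the last: $·++ = $++, ++·$++ = ++$++, …
The next term joins ++$++$++++$++ and $++++$++++$++$++++$++.

++$++$++++$++$++++$++++$++$++++$++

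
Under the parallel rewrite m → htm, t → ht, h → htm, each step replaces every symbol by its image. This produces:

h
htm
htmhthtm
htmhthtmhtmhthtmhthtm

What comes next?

htmhthtmhtmhthtmhthtmhtmhthtmhtmhthtmhthtmhtmhthtmhthtm

Applying the rule to each of the 21 symbols of htmhthtmhtmhthtmhthtm gives the pieces htm ht htm htm ht htm ht htm htm ht htm htm ht htm ht htm htm ht htm ht htm, which concatenate to the answer.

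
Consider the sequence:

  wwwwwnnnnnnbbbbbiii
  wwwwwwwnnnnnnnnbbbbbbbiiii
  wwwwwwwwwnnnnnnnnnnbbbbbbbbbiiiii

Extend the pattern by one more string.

Term n consists of 2n+1 w's, followed by 2n+2 n's, followed by 2n+1 b's, followed by n+1 i's, where the shown terms are n = 2, 3, 4.
For the next term, n = 5, so the run lengths are 11, 12, 11, 6.

wwwwwwwwwwwnnnnnnnnnnnnbbbbbbbbbbbiiiiii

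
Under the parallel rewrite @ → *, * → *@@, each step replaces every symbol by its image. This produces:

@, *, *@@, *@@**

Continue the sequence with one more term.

Apply φ to *@@** symbol by symbol: *→*@@, @→*, @→*, *→*@@, *→*@@; joined: *@@ * * *@@ *@@.

*@@***@@*@@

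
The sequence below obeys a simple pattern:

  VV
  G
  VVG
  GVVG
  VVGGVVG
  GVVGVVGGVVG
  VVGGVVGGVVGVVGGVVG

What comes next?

GVVGVVGGVVGVVGGVVGGVVGVVGGVVG

Each term (from the third on) is the two preceding terms concatenated in order: term 3 = VV·G = VVG.
Continuing: GVVGVVGGVVG · VVGGVVGGVVGVVGGVVG gives term 8.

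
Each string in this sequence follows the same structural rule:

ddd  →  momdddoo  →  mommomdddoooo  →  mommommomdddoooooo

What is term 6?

mommommommommomdddoooooooooo

Each term wraps the previous one in mom on the left and oo on the right.
From mommommomdddoooooo, 2 further steps: mommommomdddoooooo → mommommommomdddoooooooo → (answer).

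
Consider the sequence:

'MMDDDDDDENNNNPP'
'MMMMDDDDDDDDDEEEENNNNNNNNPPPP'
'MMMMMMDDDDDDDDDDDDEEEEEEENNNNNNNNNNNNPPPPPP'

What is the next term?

Term n consists of 2n M's, followed by 3n+3 D's, followed by 3n-2 E's, followed by 4n N's, followed by 2n P's (n = 1, 2, …).
Setting n = 4 gives 8, 15, 10, 16, 8 characters in each block.

MMMMMMMMDDDDDDDDDDDDDDDEEEEEEEEEENNNNNNNNNNNNNNNNPPPPPPPP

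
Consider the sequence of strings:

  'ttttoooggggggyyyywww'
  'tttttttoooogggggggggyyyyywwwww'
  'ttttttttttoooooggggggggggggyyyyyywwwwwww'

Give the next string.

tttttttttttttoooooogggggggggggggggyyyyyyywwwwwwwww

Each string has the form t^{3n-2} o^{n+1} g^{3n} y^{n+2} w^{2n-1}, where the shown terms are n = 2, 3, 4.
Setting n = 5 gives 13, 6, 15, 7, 9 characters in each block.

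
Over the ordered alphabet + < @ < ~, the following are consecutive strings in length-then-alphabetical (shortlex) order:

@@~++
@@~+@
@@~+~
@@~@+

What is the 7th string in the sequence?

Stepping forward 3 times from @@~@+: @@~@+ → @@~@@ → @@~@~, then the target.

@@~~+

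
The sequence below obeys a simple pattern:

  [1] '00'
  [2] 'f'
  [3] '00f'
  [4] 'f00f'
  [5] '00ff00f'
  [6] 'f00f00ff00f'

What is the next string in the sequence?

From term 3 onward, concatenate the second-to-last term with the last: 00·f = 00f, f·00f = f00f, …
So term 7 is 00ff00f·f00f00ff00f.

00ff00ff00f00ff00f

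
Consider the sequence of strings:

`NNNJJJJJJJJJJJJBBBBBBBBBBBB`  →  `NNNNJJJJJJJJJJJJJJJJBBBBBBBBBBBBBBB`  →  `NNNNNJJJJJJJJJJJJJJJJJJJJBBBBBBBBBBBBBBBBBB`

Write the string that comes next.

NNNNNNJJJJJJJJJJJJJJJJJJJJJJJJBBBBBBBBBBBBBBBBBBBBB

Term n consists of n N's, followed by 4n J's, followed by 3n+3 B's, where the shown terms are n = 3, 4, 5.
At n = 6 the blocks have lengths 6, 24, 21.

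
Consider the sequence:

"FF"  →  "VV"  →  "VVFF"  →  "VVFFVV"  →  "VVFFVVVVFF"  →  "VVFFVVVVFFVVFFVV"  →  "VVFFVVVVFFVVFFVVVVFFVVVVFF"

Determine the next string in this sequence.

This is a Fibonacci-style word recurrence s(k) = s(k−1)·s(k−2): e.g. VV·FF = VVFF.
Continuing: VVFFVVVVFFVVFFVVVVFFVVVVFF · VVFFVVVVFFVVFFVV gives term 8.

VVFFVVVVFFVVFFVVVVFFVVVVFFVVFFVVVVFFVVFFVV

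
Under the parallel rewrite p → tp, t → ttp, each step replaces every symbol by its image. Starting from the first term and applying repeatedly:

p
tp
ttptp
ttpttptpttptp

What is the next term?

Applying the rule to each of the 13 symbols of ttpttptpttptp gives the pieces ttp ttp tp ttp ttp tp ttp tp ttp ttp tp ttp tp, which concatenate to the answer.

ttpttptpttpttptpttptpttpttptpttptp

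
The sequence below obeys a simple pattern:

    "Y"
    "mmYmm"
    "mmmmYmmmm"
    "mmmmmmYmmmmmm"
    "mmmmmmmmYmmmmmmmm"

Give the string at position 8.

mmmmmmmmmmmmmmYmmmmmmmmmmmmmm

s(k+1) = mm·s(k)·mm, so each term gains mm as a prefix and mm as a suffix.
From mmmmmmmmYmmmmmmmm, 3 further steps: mmmmmmmmYmmmmmmmm → mmmmmmmmmmYmmmmmmmmmm → mmmmmmmmmmmmYmmmmmmmmmmmm → (answer).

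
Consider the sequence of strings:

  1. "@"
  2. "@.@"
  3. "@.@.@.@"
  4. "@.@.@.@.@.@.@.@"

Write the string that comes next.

@.@.@.@.@.@.@.@.@.@.@.@.@.@.@.@

s(k+1) = s(k)·.·s(k) — each term doubles the last with '.' between the halves.
So the next term is two copies of @.@.@.@.@.@.@.@ with '.' between the halves.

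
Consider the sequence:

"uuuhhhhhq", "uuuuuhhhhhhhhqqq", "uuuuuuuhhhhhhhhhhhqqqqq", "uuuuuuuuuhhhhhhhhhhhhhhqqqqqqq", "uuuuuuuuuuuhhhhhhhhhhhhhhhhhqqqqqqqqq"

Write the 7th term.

Reading off run lengths: u runs 3, 5, 7, 9, 11; h runs 5, 8, 11, 14, 17; q runs 1, 3, 5, 7, 9 — each is linear in n (n = 1, 2, …).
At n = 7 the blocks have lengths 15, 23, 13.

uuuuuuuuuuuuuuuhhhhhhhhhhhhhhhhhhhhhhhqqqqqqqqqqqqq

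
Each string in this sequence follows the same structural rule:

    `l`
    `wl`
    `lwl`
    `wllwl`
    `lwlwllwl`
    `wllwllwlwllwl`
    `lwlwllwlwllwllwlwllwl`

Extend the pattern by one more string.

wllwllwlwllwllwlwllwlwllwllwlwllwl

This is a Fibonacci-style word recurrence s(k) = s(k−2)·s(k−1): e.g. l·wl = lwl.
Continuing: wllwllwlwllwl · lwlwllwlwllwllwlwllwl gives term 8.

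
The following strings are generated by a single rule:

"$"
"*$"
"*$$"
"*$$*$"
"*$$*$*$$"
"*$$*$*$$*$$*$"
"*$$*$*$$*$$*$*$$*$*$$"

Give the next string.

*$$*$*$$*$$*$*$$*$*$$*$$*$*$$*$$*$

From term 3 onward, concatenate the last term with the second-to-last: *$·$ = *$$, *$$·*$ = *$$*$, …
The next term joins *$$*$*$$*$$*$*$$*$*$$ and *$$*$*$$*$$*$.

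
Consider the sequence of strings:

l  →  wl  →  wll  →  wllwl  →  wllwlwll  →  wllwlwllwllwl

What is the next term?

From term 3 onward, concatenate the last term with the second-to-last: wl·l = wll, wll·wl = wllwl, …
Continuing: wllwlwllwllwl · wllwlwll gives term 7.

wllwlwllwllwlwllwlwll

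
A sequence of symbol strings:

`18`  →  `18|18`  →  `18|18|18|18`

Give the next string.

s(k+1) = s(k)·|·s(k) — each term doubles the last with '|' between the halves.
So the next term is two copies of 18|18|18|18 with '|' between the halves.

18|18|18|18|18|18|18|18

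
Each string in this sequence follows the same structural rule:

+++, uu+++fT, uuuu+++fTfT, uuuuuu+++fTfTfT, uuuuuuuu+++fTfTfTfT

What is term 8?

uuuuuuuuuuuuuu+++fTfTfTfTfTfTfT

Each term wraps the previous one in uu on the left and fT on the right.
From uuuuuuuu+++fTfTfTfT, 3 further steps: uuuuuuuu+++fTfTfTfT → uuuuuuuuuu+++fTfTfTfTfT → uuuuuuuuuuuu+++fTfTfTfTfTfT → (answer).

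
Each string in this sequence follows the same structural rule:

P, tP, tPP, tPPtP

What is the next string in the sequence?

This is a Fibonacci-style word recurrence s(k) = s(k−1)·s(k−2): e.g. tP·P = tPP.
Continuing: tPPtP · tPP gives term 5.

tPPtPtPP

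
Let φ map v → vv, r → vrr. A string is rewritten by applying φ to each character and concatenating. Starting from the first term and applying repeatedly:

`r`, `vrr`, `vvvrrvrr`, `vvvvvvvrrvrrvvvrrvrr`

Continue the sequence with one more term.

Applying the rule to each of the 20 symbols of vvvvvvvrrvrrvvvrrvrr gives the pieces vv vv vv vv vv vv vv vrr vrr vv vrr vrr vv vv vv vrr vrr vv vrr vrr, which concatenate to the answer.

vvvvvvvvvvvvvvvrrvrrvvvrrvrrvvvvvvvrrvrrvvvrrvrr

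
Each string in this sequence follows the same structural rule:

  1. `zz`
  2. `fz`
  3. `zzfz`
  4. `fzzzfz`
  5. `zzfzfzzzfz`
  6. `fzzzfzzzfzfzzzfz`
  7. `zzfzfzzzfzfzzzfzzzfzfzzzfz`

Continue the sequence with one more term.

fzzzfzzzfzfzzzfzzzfzfzzzfzfzzzfzzzfzfzzzfz

Each term (from the third on) is the two preceding terms concatenated in order: term 3 = zz·fz = zzfz.
The next term joins fzzzfzzzfzfzzzfz and zzfzfzzzfzfzzzfzzzfzfzzzfz.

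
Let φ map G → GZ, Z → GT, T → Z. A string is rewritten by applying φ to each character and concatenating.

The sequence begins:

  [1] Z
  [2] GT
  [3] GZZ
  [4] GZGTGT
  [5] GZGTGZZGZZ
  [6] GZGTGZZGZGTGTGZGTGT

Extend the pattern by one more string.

GZGTGZZGZGTGTGZGTGZZGZZGZGTGZZGZZ

φ(GZGTGZZGZGTGTGZGTGT) expands symbol-by-symbol to GZ GT GZ Z GZ GT GT GZ GT GZ Z GZ Z GZ GT GZ Z GZ Z; joining the 19 pieces gives the next term.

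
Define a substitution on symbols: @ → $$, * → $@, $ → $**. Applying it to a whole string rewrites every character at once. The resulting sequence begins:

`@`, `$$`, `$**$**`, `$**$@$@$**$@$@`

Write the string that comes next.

$**$@$@$**$$$**$$$**$@$@$**$$$**$$

φ($**$@$@$**$@$@) expands symbol-by-symbol to $** $@ $@ $** $$ $** $$ $** $@ $@ $** $$ $** $$; joining the 14 pieces gives the next term.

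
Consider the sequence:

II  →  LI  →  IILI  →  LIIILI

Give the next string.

From term 3 onward, concatenate the second-to-last term with the last: II·LI = IILI, LI·IILI = LIIILI, …
Continuing: IILI · LIIILI gives term 5.

IILILIIILI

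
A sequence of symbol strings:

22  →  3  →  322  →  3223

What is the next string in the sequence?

3223322

Each term (from the third on) is the previous term followed by the one before it: term 3 = 3·22 = 322.
So term 5 is 3223·322.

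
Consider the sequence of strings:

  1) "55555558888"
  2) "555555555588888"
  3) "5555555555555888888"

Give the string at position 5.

Reading off run lengths: 5 runs 7, 10, 13; 8 runs 4, 5, 6 — each is linear in n, where the shown terms are n = 2, 3, 4.
For term 5, n = 6, so the run lengths are 19, 8.

555555555555555555588888888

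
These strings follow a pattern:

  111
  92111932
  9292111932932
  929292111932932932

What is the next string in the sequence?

Every step adds 92 to the front and 932 to the end of the previous string.
Applying this once more to 929292111932932932:

92929292111932932932932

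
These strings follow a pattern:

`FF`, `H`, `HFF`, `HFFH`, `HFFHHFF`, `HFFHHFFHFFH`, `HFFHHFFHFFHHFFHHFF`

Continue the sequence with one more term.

HFFHHFFHFFHHFFHHFFHFFHHFFHFFH

From term 3 onward, concatenate the last term with the second-to-last: H·FF = HFF, HFF·H = HFFH, …
Continuing: HFFHHFFHFFHHFFHHFF · HFFHHFFHFFH gives term 8.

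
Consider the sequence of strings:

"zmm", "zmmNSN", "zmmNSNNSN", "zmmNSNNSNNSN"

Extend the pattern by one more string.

zmmNSNNSNNSNNSN

Each term is the previous one with NSN appended.
So the next term is zmmNSNNSNNSN·NSN.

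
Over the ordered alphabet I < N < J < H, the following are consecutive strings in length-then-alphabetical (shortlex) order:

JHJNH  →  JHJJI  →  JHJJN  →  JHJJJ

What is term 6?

JHJHI

Continuing the enumeration 2 steps past JHJJJ: JHJJJ → JHJJH → (answer).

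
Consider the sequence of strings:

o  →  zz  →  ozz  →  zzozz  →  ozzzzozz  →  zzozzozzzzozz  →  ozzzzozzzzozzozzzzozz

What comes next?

zzozzozzzzozzozzzzozzzzozzozzzzozz

This is a Fibonacci-style word recurrence s(k) = s(k−2)·s(k−1): e.g. o·zz = ozz.
Continuing: zzozzozzzzozz · ozzzzozzzzozzozzzzozz gives term 8.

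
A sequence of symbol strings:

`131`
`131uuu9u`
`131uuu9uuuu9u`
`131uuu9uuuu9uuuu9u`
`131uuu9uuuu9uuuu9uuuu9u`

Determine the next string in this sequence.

131uuu9uuuu9uuuu9uuuu9uuuu9u

Each term is the previous one with uuu9u appended.
One more step from 131uuu9uuuu9uuuu9uuuu9u gives the answer.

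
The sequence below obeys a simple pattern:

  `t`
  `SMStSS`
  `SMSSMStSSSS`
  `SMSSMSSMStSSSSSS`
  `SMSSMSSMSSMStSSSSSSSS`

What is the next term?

SMSSMSSMSSMSSMStSSSSSSSSSS

Each term wraps the previous one in SMS on the left and SS on the right.
So the next term is SMS·SMSSMSSMSSMStSSSSSSSS·SS.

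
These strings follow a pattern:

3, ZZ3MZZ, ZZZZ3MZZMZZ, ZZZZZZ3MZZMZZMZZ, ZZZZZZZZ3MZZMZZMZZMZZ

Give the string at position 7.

ZZZZZZZZZZZZ3MZZMZZMZZMZZMZZMZZ

Every step adds ZZ to the front and MZZ to the end of the previous string.
From ZZZZZZZZ3MZZMZZMZZMZZ, 2 further steps: ZZZZZZZZ3MZZMZZMZZMZZ → ZZZZZZZZZZ3MZZMZZMZZMZZMZZ → (answer).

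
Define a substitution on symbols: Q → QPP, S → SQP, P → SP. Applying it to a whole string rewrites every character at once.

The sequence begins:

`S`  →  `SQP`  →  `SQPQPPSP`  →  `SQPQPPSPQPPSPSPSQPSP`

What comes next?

Rewriting the 20 symbols of SQPQPPSPQPPSPSPSQPSP one by one yields SQP QPP SP QPP SP SP SQP SP QPP SP SP SQP SP SQP SP SQP QPP SP SQP SP; concatenated:

SQPQPPSPQPPSPSPSQPSPQPPSPSPSQPSPSQPSPSQPQPPSPSQPSP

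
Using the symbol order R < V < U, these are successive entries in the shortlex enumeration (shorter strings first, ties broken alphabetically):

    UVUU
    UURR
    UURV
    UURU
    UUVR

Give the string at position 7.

UUVU

Advancing 2 positions from UUVR through UUVR → UUVV reaches term 7.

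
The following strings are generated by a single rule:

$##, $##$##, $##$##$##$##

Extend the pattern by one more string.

$##$##$##$##$##$##$##$##

Each string is two copies of the previous one concatenated.
So the next term is two copies of $##$##$##$##.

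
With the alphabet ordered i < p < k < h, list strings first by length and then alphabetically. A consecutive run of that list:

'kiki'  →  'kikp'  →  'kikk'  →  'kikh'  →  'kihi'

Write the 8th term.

kihh

Stepping forward 3 times from kihi: kihi → kihp → kihk, then the target.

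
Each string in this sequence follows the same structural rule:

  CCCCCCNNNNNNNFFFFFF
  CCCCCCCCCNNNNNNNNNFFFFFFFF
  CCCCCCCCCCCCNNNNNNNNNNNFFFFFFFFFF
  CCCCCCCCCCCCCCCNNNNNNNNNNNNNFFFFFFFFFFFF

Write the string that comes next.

CCCCCCCCCCCCCCCCCCNNNNNNNNNNNNNNNFFFFFFFFFFFFFF

Each string has the form C^{3n} N^{2n+3} F^{2n+2}, where the shown terms are n = 2, 3, 4, 5.
Setting n = 6 gives 18, 15, 14 characters in each block.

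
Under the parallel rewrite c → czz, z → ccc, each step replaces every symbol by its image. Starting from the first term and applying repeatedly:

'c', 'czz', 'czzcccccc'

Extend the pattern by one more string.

Expanding czzcccccc: c→czz, z→ccc, z→ccc, c→czz, c→czz, c→czz, c→czz, c→czz, c→czz. Concatenated: czz ccc ccc czz czz czz czz czz czz.

czzccccccczzczzczzczzczzczz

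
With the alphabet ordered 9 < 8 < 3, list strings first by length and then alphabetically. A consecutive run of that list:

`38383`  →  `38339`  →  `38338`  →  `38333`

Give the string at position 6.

33998

Stepping forward 2 times from 38333: 38333 → 33999, then the target.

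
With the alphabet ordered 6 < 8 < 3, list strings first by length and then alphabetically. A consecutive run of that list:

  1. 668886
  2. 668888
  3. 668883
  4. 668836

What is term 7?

Advancing 3 positions from 668836 through 668836 → 668838 → 668833 reaches term 7.

668366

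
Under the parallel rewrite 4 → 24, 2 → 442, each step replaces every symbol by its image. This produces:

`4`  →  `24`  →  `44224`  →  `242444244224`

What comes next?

Rewriting each symbol of 242444244224: 2→442, 4→24, 2→442, 4→24, 4→24, 4→24, 2→442, 4→24, 4→24, 2→442, 2→442, 4→24, which concatenates to 442 24 442 24 24 24 442 24 24 442 442 24.

44224442242424442242444244224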